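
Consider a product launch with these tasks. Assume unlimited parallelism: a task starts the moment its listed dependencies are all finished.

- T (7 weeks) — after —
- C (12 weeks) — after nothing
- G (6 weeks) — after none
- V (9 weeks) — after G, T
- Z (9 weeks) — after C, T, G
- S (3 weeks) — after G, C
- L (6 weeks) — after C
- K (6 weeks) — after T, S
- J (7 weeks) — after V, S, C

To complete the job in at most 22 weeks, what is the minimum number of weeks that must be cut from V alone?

Current finish: 23 weeks; target: 22.
V is on every critical path, so each week cut from V cuts the finish by one (this holds down to a finish of 22).
Need 23 − 22 = 1 week off V → V becomes 8 weeks, finish becomes 22.

1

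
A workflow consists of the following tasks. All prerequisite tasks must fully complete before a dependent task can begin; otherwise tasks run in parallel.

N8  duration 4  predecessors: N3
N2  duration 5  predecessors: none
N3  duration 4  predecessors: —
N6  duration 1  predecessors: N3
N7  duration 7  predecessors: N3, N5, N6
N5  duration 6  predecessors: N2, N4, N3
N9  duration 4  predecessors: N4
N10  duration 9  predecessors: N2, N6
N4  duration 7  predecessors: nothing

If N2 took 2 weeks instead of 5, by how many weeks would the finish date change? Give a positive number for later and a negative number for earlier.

0

As given, the longest chain is N4→N5→N7 = 7+6+7 = 20, so the finish is 20 weeks.
The longest path through N2 is only 18 weeks, so N2 has float 2.
No other chain overtakes it, so the finish is 20 weeks.
Change in finish: 20 − 20 = +0 weeks.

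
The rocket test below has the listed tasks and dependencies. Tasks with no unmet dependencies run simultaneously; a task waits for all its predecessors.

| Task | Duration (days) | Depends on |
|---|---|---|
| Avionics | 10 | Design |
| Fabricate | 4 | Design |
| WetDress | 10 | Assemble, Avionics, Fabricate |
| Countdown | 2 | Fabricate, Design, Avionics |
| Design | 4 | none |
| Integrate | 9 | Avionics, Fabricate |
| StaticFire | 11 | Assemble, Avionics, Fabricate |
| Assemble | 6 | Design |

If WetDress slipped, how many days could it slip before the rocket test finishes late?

1

The longest chain is Design→Avionics→StaticFire = 4+10+11 = 25; overall finish 25 days.
WetDress finishes as early as 24 and must finish by 25.
So WetDress can slip 25 − 24 = 1 day.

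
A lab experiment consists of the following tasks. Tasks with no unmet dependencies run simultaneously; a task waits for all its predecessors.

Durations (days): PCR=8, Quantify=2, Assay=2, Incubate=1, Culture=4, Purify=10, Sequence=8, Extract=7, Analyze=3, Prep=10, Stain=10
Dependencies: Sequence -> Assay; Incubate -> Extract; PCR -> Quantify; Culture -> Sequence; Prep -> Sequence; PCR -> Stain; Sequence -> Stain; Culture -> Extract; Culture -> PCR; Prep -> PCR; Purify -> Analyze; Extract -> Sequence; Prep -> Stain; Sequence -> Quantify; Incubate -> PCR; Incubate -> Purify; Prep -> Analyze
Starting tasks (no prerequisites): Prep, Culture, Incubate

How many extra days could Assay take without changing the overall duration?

8

Culture→Extract→Sequence→Stain = 4+7+8+10 = 29 sets the makespan at 29 days.
Assay finishes as early as 21 and must finish by 29.
Slack of Assay = 27 − 19 = 8 days.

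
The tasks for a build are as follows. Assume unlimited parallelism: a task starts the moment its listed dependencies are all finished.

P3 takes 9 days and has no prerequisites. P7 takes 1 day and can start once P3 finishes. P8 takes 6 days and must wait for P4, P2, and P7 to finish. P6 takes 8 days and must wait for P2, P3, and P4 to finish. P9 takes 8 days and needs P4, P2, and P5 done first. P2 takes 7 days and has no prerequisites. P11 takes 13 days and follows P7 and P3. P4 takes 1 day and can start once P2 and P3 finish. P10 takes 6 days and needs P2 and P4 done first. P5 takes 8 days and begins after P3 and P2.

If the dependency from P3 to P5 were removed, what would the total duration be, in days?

23

With the dependency in place, P3→P5→P9 = 9+8+8 = 25 sets the finish at 25 days.
Without P3→P5, P5's earliest start moves from 9 to 7.
The longest chain is now P2→P5→P9 = 7+8+8 = 23, so the plan takes 23 days.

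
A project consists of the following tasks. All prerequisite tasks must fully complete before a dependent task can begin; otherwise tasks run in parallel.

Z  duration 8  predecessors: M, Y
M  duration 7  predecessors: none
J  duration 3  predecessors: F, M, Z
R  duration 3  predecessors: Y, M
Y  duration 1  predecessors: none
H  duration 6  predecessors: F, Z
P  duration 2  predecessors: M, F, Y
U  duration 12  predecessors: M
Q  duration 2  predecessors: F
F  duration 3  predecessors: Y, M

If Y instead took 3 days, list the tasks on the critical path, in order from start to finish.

M, Z, H

Critical path before the change: M→Z→H = 7+8+6 = 21 giving 21 days.
The longest path through Y is only 15 days, so Y has float 6.
That remains the longest chain; total 21 days.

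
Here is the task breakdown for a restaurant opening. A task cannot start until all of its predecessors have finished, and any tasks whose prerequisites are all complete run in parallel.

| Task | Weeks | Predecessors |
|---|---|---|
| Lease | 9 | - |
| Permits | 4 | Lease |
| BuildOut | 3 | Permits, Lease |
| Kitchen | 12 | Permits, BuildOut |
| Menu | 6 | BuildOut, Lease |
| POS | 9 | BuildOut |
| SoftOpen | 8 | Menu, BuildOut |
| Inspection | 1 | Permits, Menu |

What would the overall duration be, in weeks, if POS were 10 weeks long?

Baseline: Lease→Permits→BuildOut→Menu→SoftOpen = 9+4+3+6+8 = 30 → 30 weeks.
POS has 5 weeks of float (longest path through it is 25).
The critical path is still Lease→Permits→BuildOut→Menu→SoftOpen; finish is now 30 weeks.

30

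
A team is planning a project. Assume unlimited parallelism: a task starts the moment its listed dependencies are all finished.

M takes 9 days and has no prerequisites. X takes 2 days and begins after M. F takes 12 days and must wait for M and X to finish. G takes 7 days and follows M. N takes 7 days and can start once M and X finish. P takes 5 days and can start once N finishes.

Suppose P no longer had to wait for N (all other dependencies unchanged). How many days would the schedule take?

With the dependency in place, M→X→F = 9+2+12 = 23 sets the finish at 23 days.
Without N→P, P's earliest start moves from 18 to 0.
The longest chain is now M→X→F = 9+2+12 = 23, so the schedule takes 23 days.

23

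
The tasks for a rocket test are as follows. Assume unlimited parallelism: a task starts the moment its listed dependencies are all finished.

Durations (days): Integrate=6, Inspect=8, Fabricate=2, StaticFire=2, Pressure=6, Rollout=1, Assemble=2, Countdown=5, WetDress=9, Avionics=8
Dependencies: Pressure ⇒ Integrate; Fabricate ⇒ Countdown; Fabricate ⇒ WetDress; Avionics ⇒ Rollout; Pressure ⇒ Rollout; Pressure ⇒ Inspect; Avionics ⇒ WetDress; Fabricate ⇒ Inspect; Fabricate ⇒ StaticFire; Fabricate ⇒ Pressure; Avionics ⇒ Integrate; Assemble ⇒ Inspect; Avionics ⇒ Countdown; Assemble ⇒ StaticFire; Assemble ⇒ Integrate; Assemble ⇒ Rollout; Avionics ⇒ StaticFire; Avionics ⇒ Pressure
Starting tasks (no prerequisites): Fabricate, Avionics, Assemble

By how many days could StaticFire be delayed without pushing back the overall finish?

12

Critical path: Avionics→Pressure→Inspect = 8+6+8 = 22, so the finish is 22 days.
Longest path through StaticFire: 10 days (earliest finish 10, latest finish 22).
Float = 22 − 10 = 12.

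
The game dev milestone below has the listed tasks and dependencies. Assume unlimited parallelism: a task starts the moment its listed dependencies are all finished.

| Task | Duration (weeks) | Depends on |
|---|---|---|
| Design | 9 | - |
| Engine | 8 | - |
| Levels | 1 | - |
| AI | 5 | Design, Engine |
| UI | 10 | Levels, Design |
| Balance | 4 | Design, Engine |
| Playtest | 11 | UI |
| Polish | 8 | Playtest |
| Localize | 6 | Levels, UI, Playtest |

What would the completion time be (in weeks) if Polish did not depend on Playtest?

36

Original critical path: Design→UI→Playtest→Polish = 9+10+11+8 = 38 ⇒ 38 weeks.
Without Playtest→Polish, Polish's earliest start moves from 30 to 0.
New critical path: Design→UI→Playtest→Localize = 9+10+11+6 = 36 ⇒ 36 weeks.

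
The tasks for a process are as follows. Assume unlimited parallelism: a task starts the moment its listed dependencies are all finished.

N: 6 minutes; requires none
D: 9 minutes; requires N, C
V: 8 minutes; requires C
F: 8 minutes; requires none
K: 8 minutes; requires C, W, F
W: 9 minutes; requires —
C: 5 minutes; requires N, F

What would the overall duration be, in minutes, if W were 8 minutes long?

22

Baseline: F→C→D = 8+5+9 = 22 → 22 minutes.
W is off the critical path — its longest chain is 17 minutes, giving 5 of slack.
No other chain overtakes it, so the finish is 22 minutes.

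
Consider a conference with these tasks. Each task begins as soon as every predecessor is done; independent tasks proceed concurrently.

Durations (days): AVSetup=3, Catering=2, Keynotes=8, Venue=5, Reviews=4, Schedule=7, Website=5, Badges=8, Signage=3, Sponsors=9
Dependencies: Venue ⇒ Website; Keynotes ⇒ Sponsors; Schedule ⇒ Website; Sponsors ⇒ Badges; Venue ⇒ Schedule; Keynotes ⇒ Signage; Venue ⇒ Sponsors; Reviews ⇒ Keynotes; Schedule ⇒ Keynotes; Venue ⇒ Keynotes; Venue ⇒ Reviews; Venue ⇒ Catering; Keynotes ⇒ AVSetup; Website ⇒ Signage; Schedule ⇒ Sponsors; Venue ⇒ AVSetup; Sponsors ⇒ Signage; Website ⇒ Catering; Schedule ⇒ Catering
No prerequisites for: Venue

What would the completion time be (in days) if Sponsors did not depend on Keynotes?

With the dependency in place, Venue→Schedule→Keynotes→Sponsors→Badges = 5+7+8+9+8 = 37 sets the finish at 37 days.
Without Keynotes→Sponsors, Sponsors's earliest start moves from 20 to 12.
The longest chain is now Venue→Schedule→Sponsors→Badges = 5+7+9+8 = 29, so the job takes 29 days.

29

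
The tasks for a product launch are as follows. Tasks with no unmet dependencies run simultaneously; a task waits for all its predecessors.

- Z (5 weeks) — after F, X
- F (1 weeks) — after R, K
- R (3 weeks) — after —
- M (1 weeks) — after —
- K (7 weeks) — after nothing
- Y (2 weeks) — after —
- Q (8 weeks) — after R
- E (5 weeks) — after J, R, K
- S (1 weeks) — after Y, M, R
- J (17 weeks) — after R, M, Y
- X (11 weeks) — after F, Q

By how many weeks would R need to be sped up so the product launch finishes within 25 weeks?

Current finish: 27 weeks; target: 25.
R is on every critical path, so each week cut from R cuts the finish by one (this holds down to a finish of 25).
Need 27 − 25 = 2 weeks off R → R becomes 1 week, finish becomes 25.

2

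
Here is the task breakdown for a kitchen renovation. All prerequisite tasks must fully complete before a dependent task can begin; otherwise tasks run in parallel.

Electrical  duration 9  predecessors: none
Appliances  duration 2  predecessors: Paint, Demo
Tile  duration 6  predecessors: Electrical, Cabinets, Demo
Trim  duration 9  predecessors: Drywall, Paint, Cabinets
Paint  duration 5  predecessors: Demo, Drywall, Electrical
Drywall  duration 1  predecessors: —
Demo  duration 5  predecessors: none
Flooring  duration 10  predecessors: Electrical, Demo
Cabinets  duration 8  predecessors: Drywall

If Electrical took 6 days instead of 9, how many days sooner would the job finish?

Baseline: Electrical→Paint→Trim = 9+5+9 = 23 → 23 days.
Electrical lies on that path, so at 6 days the path becomes 20 days.
That remains the longest chain; total 20 days.
Change in finish: 20 − 23 = -3 days.

3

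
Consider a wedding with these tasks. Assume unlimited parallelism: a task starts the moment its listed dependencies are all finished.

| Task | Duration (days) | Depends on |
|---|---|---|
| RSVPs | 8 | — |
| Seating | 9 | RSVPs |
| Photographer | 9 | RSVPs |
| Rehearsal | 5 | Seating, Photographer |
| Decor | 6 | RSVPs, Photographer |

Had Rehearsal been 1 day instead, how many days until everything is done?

Baseline: RSVPs→Photographer→Decor = 8+9+6 = 23 → 23 days.
The longest path through Rehearsal is only 22 days, so Rehearsal has float 1.
The critical path is still RSVPs→Photographer→Decor; finish is now 23 days.

23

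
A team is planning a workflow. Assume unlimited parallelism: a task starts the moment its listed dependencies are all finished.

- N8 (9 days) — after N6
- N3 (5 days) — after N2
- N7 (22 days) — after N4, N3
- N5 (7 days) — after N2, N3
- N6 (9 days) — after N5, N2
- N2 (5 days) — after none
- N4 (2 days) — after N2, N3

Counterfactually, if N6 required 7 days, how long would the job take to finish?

34

The binding path is N2→N3→N5→N6→N8 = 5+5+7+9+9 = 35; finish at 35 days.
N6 is on the critical path; changing it to 7 makes that path 33 days.
Now N2→N3→N4→N7 = 5+5+2+22 = 34 is longest, so the finish becomes 34 days.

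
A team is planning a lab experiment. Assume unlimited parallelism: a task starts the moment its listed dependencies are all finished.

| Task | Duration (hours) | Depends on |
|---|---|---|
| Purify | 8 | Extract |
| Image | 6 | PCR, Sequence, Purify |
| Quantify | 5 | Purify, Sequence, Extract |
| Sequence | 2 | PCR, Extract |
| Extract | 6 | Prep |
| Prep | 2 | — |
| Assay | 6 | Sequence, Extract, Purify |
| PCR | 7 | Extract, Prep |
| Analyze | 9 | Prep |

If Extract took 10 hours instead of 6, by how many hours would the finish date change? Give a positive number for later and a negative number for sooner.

4

Baseline: Prep→Extract→PCR→Sequence→Assay = 2+6+7+2+6 = 23 → 23 hours.
Since Extract is critical, the +4 change carries straight to that chain (now 27 hours).
That remains the longest chain; total 27 hours.
Change in finish: 27 − 23 = +4 hours.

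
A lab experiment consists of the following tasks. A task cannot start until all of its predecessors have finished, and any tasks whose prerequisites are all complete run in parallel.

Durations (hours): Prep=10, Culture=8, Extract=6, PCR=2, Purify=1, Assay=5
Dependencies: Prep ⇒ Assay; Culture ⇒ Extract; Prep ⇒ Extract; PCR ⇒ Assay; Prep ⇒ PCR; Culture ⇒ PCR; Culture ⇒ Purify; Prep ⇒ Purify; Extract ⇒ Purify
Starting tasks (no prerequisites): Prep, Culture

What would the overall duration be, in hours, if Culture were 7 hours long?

17

As given, the longest chain is Prep→Extract→Purify = 10+6+1 = 17, so the finish is 17 hours.
Culture has 2 hours of float (longest path through it is 15).
The critical path is still Prep→Extract→Purify; finish is now 17 hours.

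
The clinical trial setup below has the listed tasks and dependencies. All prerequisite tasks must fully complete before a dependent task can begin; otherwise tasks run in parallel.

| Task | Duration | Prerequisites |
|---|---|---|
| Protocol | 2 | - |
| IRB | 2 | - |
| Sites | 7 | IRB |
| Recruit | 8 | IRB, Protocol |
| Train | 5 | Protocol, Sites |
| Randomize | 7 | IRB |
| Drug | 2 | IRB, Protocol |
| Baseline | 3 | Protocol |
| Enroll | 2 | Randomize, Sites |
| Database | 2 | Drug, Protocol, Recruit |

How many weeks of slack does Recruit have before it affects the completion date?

2

Critical path: IRB→Sites→Train = 2+7+5 = 14, so the finish is 14 weeks.
Longest path through Recruit: 12 weeks (earliest finish 10, latest finish 12).
So Recruit can slip 12 − 10 = 2 weeks.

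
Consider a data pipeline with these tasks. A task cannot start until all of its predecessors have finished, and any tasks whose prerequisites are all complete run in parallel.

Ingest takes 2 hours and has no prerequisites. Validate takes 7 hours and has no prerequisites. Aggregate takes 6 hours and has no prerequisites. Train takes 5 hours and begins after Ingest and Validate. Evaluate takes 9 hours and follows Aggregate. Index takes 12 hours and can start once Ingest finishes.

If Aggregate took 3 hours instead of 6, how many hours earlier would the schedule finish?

1

Baseline: Aggregate→Evaluate = 6+9 = 15 → 15 hours.
Aggregate is on the critical path; changing it to 3 makes that path 12 hours.
Now Ingest→Index = 2+12 = 14 is longest, so the finish becomes 14 hours.
Change in finish: 14 − 15 = -1 hours.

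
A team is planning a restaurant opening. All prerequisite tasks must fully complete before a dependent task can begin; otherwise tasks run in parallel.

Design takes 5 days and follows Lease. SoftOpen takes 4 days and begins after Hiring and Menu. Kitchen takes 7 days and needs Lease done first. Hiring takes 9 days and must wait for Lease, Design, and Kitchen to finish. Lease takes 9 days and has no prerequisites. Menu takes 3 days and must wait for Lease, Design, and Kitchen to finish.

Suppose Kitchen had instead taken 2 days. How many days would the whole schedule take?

As given, the longest chain is Lease→Kitchen→Hiring→SoftOpen = 9+7+9+4 = 29, so the finish is 29 days.
Since Kitchen is critical, the -5 change carries straight to that chain (now 24 days).
New critical path: Lease→Design→Hiring→SoftOpen = 9+5+9+4 = 27 ⇒ 27 days.

27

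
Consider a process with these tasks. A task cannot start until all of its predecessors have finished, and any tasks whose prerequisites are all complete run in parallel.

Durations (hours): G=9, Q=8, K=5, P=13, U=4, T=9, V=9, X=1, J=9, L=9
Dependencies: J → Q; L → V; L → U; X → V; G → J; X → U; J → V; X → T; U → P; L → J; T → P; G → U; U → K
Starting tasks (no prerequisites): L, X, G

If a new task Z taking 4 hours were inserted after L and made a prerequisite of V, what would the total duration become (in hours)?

27

Originally the schedule takes 27 hours.
With Z inserted, V now waits for max(L, X, J, Z).
New critical path: L→J→V = 9+9+9 = 27 ⇒ 27 hours.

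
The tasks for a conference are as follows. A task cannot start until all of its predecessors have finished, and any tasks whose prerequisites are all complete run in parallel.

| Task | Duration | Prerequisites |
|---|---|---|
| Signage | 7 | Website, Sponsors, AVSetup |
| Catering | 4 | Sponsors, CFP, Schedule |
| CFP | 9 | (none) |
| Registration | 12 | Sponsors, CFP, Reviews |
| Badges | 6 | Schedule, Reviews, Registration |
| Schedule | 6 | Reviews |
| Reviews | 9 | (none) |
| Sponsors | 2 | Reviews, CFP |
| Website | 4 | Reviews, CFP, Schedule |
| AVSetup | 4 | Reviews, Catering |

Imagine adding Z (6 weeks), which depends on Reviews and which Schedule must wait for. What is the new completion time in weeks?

Originally the schedule takes 30 weeks.
With Z inserted, Schedule now waits for max(Reviews, Z).
New critical path: Reviews→Z→Schedule→Catering→AVSetup→Signage = 9+6+6+4+4+7 = 36 ⇒ 36 weeks.

36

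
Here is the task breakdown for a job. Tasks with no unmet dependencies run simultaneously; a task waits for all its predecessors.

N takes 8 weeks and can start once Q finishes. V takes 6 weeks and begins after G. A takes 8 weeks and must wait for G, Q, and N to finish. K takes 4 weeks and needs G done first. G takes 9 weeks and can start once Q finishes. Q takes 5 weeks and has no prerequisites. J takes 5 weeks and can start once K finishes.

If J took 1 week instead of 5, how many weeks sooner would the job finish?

The binding path is Q→G→K→J = 5+9+4+5 = 23; finish at 23 weeks.
Since J is critical, the -4 change carries straight to that chain (now 19 weeks).
The binding chain switches to Q→G→A = 5+9+8 = 22; finish 22 weeks.
Change in finish: 22 − 23 = -1 weeks.

1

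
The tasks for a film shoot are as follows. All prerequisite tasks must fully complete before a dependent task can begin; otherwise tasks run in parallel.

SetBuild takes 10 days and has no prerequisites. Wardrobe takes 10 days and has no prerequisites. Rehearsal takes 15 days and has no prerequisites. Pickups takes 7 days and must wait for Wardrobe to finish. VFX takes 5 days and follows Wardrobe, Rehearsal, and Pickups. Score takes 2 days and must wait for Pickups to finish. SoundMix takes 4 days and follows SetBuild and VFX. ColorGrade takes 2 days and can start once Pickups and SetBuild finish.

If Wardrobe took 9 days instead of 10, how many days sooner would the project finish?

1

The binding path is Wardrobe→Pickups→VFX→SoundMix = 10+7+5+4 = 26; finish at 26 days.
Since Wardrobe is critical, the -1 change carries straight to that chain (now 25 days).
No other chain overtakes it, so the finish is 25 days.
Change in finish: 25 − 26 = -1 days.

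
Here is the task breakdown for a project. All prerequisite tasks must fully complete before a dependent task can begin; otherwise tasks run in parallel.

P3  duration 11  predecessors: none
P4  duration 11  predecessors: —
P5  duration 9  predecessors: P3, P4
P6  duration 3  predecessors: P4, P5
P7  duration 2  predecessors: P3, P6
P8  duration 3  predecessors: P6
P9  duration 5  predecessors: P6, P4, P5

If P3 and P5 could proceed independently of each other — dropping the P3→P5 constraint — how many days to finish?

28

With the dependency in place, P3→P5→P6→P9 = 11+9+3+5 = 28 sets the finish at 28 days.
Dropping P3→P5 doesn't change P5's earliest start (11); another predecessor still binds.
The longest chain is now P4→P5→P6→P9 = 11+9+3+5 = 28, so the schedule takes 28 days.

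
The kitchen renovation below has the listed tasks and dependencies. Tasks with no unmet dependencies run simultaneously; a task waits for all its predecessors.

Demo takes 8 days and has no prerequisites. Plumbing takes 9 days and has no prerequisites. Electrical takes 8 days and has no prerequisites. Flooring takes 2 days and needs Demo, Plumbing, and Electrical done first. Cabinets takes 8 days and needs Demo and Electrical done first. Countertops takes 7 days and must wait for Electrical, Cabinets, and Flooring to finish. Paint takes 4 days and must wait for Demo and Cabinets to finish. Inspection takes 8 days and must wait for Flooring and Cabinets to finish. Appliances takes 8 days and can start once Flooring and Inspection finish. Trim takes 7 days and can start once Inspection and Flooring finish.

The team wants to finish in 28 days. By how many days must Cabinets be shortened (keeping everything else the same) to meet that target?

4

Current finish: 32 days; target: 28.
Cabinets is on every critical path, so each day cut from Cabinets cuts the finish by one (this holds down to a finish of 27).
Need 32 − 28 = 4 days off Cabinets → Cabinets becomes 4 days, finish becomes 28.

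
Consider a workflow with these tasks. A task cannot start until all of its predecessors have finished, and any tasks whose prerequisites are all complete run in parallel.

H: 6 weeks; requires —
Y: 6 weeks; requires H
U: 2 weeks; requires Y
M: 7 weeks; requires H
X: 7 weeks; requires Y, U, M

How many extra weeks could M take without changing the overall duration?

The longest chain is H→Y→U→X = 6+6+2+7 = 21; overall finish 21 weeks.
M finishes as early as 13 and must finish by 14.
So M can slip 14 − 13 = 1 week.

1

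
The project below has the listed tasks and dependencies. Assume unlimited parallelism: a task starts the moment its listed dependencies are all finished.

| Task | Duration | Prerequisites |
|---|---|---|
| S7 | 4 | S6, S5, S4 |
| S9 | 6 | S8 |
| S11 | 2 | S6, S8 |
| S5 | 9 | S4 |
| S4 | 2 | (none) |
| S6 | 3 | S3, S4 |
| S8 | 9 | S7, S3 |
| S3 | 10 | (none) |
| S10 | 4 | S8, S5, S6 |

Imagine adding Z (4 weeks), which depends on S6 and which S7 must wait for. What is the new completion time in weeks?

Originally the job takes 32 weeks.
With Z inserted, S7 now waits for max(S6, S5, S4, Z).
New critical path: S3→S6→Z→S7→S8→S9 = 10+3+4+4+9+6 = 36 ⇒ 36 weeks.

36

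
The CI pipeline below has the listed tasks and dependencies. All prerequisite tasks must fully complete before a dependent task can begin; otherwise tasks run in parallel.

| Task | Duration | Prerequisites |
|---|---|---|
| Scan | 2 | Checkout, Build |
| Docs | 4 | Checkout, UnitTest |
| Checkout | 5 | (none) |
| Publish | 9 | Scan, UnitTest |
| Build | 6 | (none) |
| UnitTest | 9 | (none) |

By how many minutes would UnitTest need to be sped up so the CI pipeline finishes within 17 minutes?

Current finish: 18 minutes; target: 17.
UnitTest is on every critical path, so each minute cut from UnitTest cuts the finish by one (this holds down to a finish of 17).
Need 18 − 17 = 1 minute off UnitTest → UnitTest becomes 8 minutes, finish becomes 17.

1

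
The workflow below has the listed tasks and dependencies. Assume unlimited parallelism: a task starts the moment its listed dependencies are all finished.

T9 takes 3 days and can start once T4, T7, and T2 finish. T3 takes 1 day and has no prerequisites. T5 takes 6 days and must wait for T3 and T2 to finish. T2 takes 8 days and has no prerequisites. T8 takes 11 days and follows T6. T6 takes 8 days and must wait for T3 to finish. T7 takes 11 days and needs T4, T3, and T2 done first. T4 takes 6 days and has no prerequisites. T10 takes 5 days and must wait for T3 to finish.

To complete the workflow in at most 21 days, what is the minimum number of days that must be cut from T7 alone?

1

Current finish: 22 days; target: 21.
T7 is on every critical path, so each day cut from T7 cuts the finish by one (this holds down to a finish of 20).
Need 22 − 21 = 1 day off T7 → T7 becomes 10 days, finish becomes 21.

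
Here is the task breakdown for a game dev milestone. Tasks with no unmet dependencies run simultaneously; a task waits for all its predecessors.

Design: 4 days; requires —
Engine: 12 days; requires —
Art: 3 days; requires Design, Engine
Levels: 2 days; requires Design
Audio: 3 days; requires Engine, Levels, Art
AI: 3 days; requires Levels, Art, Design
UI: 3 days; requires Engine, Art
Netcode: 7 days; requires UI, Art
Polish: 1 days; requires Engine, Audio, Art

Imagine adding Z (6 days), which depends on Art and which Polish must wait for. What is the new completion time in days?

25

Originally the plan takes 25 days.
With Z inserted, Polish now waits for max(Engine, Audio, Art, Z).
New critical path: Engine→Art→UI→Netcode = 12+3+3+7 = 25 ⇒ 25 days.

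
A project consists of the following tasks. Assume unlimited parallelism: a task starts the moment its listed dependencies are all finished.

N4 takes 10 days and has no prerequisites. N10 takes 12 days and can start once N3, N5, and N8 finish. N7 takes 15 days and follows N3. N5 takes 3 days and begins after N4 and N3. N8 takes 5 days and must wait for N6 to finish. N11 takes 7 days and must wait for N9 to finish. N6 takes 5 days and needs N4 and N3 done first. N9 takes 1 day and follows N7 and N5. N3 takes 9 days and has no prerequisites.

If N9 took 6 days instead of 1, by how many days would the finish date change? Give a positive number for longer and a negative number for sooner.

As given, the longest chain is N3→N7→N9→N11 = 9+15+1+7 = 32, so the finish is 32 days.
N9 lies on that path, so at 6 days the path becomes 37 days.
No other chain overtakes it, so the finish is 37 days.
Change in finish: 37 − 32 = +5 days.

5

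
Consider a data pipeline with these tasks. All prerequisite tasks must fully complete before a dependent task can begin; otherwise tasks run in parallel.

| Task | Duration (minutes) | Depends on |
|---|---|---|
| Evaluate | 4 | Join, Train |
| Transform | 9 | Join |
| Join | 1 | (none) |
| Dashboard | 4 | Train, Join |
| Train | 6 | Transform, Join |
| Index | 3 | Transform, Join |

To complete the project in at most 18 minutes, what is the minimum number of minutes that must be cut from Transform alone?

2

Current finish: 20 minutes; target: 18.
Transform is on every critical path, so each minute cut from Transform cuts the finish by one (this holds down to a finish of 12).
Need 20 − 18 = 2 minutes off Transform → Transform becomes 7 minutes, finish becomes 18.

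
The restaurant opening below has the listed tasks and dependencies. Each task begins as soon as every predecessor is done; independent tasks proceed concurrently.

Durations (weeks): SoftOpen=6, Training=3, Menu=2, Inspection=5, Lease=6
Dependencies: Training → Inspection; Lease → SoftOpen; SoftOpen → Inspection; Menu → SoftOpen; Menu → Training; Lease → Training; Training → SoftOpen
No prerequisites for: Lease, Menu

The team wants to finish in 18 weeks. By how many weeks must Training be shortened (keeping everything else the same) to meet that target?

Current finish: 20 weeks; target: 18.
Training is on every critical path, so each week cut from Training cuts the finish by one (this holds down to a finish of 18).
Need 20 − 18 = 2 weeks off Training → Training becomes 1 week, finish becomes 18.

2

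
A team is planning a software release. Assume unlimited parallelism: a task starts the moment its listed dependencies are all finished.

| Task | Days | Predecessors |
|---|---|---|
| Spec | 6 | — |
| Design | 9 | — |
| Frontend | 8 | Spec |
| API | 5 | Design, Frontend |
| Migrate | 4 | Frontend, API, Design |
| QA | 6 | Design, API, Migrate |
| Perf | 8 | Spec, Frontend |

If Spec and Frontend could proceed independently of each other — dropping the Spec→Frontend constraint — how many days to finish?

24

Original critical path: Spec→Frontend→API→Migrate→QA = 6+8+5+4+6 = 29 ⇒ 29 days.
Without Spec→Frontend, Frontend's earliest start moves from 6 to 0.
New critical path: Design→API→Migrate→QA = 9+5+4+6 = 24 ⇒ 24 days.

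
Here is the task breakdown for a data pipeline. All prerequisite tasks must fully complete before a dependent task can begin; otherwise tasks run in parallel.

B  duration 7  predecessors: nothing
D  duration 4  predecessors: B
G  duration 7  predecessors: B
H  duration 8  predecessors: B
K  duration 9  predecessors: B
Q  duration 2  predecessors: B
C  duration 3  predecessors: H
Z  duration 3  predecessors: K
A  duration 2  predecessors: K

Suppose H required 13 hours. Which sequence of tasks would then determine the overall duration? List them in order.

B, H, C

Critical path before the change: B→K→Z = 7+9+3 = 19 giving 19 hours.
The longest path through H is only 18 hours, so H has float 1.
The binding chain switches to B→H→C = 7+13+3 = 23; finish 23 hours.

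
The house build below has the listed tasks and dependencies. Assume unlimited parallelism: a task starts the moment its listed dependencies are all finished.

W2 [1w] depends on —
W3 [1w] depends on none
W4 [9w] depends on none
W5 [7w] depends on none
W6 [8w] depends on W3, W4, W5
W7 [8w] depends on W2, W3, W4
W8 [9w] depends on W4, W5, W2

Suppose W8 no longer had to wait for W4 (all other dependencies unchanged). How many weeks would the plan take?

17

Original critical path: W4→W8 = 9+9 = 18 ⇒ 18 weeks.
Without W4→W8, W8's earliest start moves from 9 to 7.
New critical path: W4→W6 = 9+8 = 17 ⇒ 17 weeks.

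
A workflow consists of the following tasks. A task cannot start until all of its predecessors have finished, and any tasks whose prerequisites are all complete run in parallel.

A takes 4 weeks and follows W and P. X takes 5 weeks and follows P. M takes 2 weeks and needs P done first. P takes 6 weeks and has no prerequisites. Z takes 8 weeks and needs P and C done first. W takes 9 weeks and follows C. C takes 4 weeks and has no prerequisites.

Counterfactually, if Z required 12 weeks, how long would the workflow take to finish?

18

As given, the longest chain is C→W→A = 4+9+4 = 17, so the finish is 17 weeks.
Z is off the critical path — its longest chain is 14 weeks, giving 3 of slack.
Now P→Z = 6+12 = 18 is longest, so the finish becomes 18 weeks.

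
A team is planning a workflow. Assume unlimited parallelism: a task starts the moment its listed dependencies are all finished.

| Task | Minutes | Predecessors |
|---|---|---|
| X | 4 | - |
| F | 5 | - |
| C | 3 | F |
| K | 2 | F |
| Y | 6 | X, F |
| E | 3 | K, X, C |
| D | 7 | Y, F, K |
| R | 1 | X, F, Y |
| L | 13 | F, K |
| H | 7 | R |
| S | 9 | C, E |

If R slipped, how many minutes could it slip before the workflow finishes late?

The longest chain is F→C→E→S = 5+3+3+9 = 20; overall finish 20 minutes.
Longest path through R: 19 minutes (earliest finish 12, latest finish 13).
Slack of R = 12 − 11 = 1 minute.

1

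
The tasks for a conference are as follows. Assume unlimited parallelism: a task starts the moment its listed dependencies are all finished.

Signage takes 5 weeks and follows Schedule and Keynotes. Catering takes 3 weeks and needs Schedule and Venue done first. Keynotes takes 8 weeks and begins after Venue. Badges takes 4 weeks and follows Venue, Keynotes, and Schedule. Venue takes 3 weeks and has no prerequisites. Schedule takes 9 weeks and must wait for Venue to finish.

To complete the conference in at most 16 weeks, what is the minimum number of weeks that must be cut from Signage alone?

Current finish: 17 weeks; target: 16.
Signage is on every critical path, so each week cut from Signage cuts the finish by one (this holds down to a finish of 16).
Need 17 − 16 = 1 week off Signage → Signage becomes 4 weeks, finish becomes 16.

1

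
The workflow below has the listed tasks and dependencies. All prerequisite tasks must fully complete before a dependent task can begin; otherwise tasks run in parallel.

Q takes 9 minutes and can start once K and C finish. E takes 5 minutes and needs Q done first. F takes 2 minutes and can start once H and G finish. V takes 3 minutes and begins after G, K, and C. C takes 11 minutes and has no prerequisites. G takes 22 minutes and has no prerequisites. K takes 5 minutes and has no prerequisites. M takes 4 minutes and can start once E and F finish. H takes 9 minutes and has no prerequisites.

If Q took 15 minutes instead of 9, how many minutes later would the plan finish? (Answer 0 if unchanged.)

6

Baseline: C→Q→E→M = 11+9+5+4 = 29 → 29 minutes.
Q lies on that path, so at 15 minutes the path becomes 35 minutes.
No other chain overtakes it, so the finish is 35 minutes.
Change in finish: 35 − 29 = +6 minutes.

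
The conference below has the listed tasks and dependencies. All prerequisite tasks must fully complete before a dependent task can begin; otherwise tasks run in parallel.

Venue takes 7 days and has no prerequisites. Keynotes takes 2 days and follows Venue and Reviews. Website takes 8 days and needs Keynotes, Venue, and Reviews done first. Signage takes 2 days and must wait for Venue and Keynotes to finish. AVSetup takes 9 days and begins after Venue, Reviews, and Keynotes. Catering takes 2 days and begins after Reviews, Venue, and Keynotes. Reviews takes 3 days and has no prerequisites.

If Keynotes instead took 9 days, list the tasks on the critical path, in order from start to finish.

Venue, Keynotes, AVSetup

As given, the longest chain is Venue→Keynotes→AVSetup = 7+2+9 = 18, so the finish is 18 days.
Keynotes lies on that path, so at 9 days the path becomes 25 days.
No other chain overtakes it, so the finish is 25 days.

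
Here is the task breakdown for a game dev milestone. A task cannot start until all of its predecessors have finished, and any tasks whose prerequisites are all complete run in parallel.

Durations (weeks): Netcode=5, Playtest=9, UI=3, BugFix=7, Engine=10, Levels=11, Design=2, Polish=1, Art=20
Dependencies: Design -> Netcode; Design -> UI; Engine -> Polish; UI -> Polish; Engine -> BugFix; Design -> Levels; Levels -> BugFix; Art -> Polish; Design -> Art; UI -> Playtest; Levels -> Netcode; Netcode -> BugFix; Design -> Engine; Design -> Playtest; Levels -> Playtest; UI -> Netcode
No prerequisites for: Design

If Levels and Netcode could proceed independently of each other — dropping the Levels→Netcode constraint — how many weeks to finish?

Before: longest chain Design→Levels→Netcode→BugFix = 2+11+5+7 = 25, finish 25.
Without Levels→Netcode, Netcode's earliest start moves from 13 to 5.
The longest chain is now Design→Art→Polish = 2+20+1 = 23, so the plan takes 23 weeks.

23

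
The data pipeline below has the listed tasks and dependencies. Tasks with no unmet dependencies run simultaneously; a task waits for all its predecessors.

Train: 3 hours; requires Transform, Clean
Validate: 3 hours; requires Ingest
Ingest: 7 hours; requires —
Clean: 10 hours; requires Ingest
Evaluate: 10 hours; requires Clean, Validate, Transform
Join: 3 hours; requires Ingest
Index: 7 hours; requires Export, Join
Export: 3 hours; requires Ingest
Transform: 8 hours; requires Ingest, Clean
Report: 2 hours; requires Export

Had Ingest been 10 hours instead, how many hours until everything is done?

Critical path before the change: Ingest→Clean→Transform→Evaluate = 7+10+8+10 = 35 giving 35 hours.
Ingest is on the critical path; changing it to 10 makes that path 38 hours.
The critical path is still Ingest→Clean→Transform→Evaluate; finish is now 38 hours.

38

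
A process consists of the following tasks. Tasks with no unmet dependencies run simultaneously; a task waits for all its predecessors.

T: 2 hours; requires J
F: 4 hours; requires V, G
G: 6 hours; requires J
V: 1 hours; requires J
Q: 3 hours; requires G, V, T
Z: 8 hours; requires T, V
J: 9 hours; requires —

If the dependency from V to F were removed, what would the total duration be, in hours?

19

With the dependency in place, J→T→Z = 9+2+8 = 19 sets the finish at 19 hours.
Dropping V→F doesn't change F's earliest start (15); another predecessor still binds.
After: J→T→Z = 9+2+8 = 19 → 19 hours.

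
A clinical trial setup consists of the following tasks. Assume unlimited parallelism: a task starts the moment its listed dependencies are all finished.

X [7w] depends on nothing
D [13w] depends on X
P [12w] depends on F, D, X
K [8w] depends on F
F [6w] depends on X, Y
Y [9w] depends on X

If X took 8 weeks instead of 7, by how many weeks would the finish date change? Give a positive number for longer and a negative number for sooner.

1

The binding path is X→Y→F→P = 7+9+6+12 = 34; finish at 34 weeks.
X lies on that path, so at 8 weeks the path becomes 35 weeks.
The critical path is still X→Y→F→P; finish is now 35 weeks.
Change in finish: 35 − 34 = +1 weeks.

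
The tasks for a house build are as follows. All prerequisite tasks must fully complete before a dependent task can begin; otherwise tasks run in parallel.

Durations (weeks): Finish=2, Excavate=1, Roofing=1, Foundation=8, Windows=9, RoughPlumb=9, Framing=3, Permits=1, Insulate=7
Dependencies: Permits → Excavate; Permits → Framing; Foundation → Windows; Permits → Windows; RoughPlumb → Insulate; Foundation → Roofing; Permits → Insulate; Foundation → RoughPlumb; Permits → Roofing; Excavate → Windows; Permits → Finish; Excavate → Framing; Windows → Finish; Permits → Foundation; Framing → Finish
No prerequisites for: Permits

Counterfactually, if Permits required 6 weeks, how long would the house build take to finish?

30

Critical path before the change: Permits→Foundation→RoughPlumb→Insulate = 1+8+9+7 = 25 giving 25 weeks.
Permits lies on that path, so at 6 weeks the path becomes 30 weeks.
No other chain overtakes it, so the finish is 30 weeks.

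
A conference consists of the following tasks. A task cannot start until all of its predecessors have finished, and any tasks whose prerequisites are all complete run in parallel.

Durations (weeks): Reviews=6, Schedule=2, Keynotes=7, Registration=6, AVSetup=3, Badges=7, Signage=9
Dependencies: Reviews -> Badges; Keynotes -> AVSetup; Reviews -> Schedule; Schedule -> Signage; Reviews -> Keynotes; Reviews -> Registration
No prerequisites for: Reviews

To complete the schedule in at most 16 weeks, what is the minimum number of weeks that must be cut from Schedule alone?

Current finish: 17 weeks; target: 16.
Schedule is on every critical path, so each week cut from Schedule cuts the finish by one (this holds down to a finish of 16).
Need 17 − 16 = 1 week off Schedule → Schedule becomes 1 week, finish becomes 16.

1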